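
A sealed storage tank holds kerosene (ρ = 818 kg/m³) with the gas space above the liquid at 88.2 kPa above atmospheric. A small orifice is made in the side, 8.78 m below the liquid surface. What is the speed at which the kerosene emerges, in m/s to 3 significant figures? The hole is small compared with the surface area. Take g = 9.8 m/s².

19.7 m/s

Take point 1 at the surface (v₁ ≈ 0) and point 2 at the hole (at atmospheric pressure). Bernoulli: P₁ + ρg h = P_atm + ½ρv₂².
With P₁ − P_atm = 88200 Pa, v₂ = √(2gh + 2ΔP/ρ) = √(2·9.8·8.78 + 2·88200/818) = 19.7 m/s.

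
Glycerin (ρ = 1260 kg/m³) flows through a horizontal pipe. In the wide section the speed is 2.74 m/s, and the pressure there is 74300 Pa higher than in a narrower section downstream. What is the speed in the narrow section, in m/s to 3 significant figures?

With h₁ = h₂, rearranging Bernoulli gives v₂ = √(v₁² + 2ΔP/ρ).
v₂ = √(2.74² + 2·74300/1260) = √(7.51 + 118) = 11.2 m/s.

v₂ ≈ 11.2 m/s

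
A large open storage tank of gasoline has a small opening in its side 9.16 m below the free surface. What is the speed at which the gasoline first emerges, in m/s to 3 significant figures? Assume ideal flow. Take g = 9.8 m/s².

With the surface at rest and both surface and jet at atmospheric pressure, Bernoulli gives ρg h = ½ρv², so v = √(2gh) = √(2·9.8·9.16) = 13.4 m/s.

v = 13.4 m/s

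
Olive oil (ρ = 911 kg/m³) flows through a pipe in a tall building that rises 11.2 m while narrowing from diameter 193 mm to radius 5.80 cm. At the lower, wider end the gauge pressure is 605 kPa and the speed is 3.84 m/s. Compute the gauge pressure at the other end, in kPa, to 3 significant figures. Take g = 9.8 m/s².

P₂ ≈ 460 kPa

By continuity, v₂ = v₁·A₁/A₂ = 3.84·(293/106) = 10.6 m/s.
Bernoulli: P₁ + ½ρv₁² + ρg h₁ = P₂ + ½ρv₂² + ρg h₂, so P₂ = P₁ + ½ρ(v₁² − v₂²) − ρg(h₂ − h₁).
P₂ = 605000 + ½·911·(3.84² − 10.6²) − 911·9.8·(+11.2) = 605000 + (-44800) − (100000) = 460000 Pa.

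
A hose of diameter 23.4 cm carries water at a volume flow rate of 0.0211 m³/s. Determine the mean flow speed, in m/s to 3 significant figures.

Q = 0.0211 m³/s = 0.0211 m³/s.
v = Q/A = 0.0211 / 0.0430 = 0.491 m/s.

v ≈ 0.491 m/s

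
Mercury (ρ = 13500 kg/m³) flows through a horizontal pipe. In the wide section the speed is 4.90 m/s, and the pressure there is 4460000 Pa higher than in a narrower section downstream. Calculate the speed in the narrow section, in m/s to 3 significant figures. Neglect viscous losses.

Along the level pipe P + ½ρv² is conserved, hence v₂² = v₁² + 2(P₁ − P₂)/ρ.
v₂ = √(4.90² + 2·4460000/13500) = √(24.0 + 661) = 26.2 m/s.

v₂ ≈ 26.2 m/s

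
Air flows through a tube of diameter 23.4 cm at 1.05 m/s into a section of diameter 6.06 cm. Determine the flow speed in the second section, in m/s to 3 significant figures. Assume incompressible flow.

15.7 m/s

Mass conservation (A₁v₁ = A₂v₂) gives v₂ = 1.05 × 430/28.8 = 15.7 m/s.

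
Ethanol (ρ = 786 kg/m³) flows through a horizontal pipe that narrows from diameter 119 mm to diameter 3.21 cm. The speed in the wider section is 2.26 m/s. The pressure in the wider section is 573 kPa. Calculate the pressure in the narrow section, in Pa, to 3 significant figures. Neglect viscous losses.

P₂ = 196000 Pa

The volume flow rate is constant, so v₂ = (A₁/A₂)v₁ = (111/8.09)·2.26 = 31.1 m/s.
Bernoulli (h₁ = h₂): P₁ − P₂ = ½ρ(v₂² − v₁²).
P₂ = P₁ − ½ρ(v₂² − v₁²) = 573000 − ½·786·(31.1² − 2.26²) = 573000 − 377000 = 196000 Pa.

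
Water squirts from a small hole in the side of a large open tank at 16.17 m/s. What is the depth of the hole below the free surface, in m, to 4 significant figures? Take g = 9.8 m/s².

Inverting v = √(2gh) gives h = v² / 2g.
h = 16.17²/(2·9.8) = 261.5/19.60 = 13.34 m.

h ≈ 13.34 m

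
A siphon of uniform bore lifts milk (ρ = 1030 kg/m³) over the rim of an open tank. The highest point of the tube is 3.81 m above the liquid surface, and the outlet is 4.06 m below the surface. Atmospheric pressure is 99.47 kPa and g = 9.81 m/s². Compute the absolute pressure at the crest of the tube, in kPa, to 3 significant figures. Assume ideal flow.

Bernoulli surface→outlet gives ½v² = g·h_out, so v = √(2·9.81·4.06) = 8.93 m/s.
Continuity keeps v the same throughout the tube; from surface to crest, P_atm + 0 = P_top + ½ρv² + ρg·h_top.
P_top = 99470 − ½·1030·8.93² − 1030·9.81·3.81 = 19900 Pa.

19.9 kPa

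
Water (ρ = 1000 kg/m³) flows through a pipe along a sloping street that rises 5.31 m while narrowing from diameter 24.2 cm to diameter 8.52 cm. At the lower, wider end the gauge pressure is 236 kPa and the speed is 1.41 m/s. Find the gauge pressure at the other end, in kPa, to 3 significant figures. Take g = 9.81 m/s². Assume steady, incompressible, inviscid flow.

Continuity gives A₁v₁ = A₂v₂, so v₂ = (460 cm²)/(57.0 cm²) × 1.41 m/s = 11.4 m/s.
Bernoulli: P₁ + ½ρv₁² + ρg h₁ = P₂ + ½ρv₂² + ρg h₂, so P₂ = P₁ + ½ρ(v₁² − v₂²) − ρg(h₂ − h₁).
P₂ = 236000 + ½·1000·(1.41² − 11.4²) − 1000·9.81·(+5.31) = 236000 + (-63700) − (52100) = 120000 Pa.

P₂ ≈ 120 kPa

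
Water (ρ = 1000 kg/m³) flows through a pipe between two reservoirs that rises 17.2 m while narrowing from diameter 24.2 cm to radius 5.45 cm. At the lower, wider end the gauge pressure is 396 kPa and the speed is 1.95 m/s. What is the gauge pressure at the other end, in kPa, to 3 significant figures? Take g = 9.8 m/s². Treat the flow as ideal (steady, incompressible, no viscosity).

Continuity gives A₁v₁ = A₂v₂, so v₂ = (460 cm²)/(93.3 cm²) × 1.95 m/s = 9.61 m/s.
Applying Bernoulli between the two ends and solving for P₂: P₂ = P₁ + ½ρ(v₁² − v₂²) − ρgΔh.
P₂ = 396000 + ½·1000·(1.95² − 9.61²) − 1000·9.8·(+17.2) = 396000 + (-44300) − (169000) = 183000 Pa.

183 kPa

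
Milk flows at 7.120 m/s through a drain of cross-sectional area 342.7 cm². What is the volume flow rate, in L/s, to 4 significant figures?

Q = A·v = 0.03427 m² × 7.120 m/s = 0.2440 m³/s.
Converting: 0.2440 m³/s × 1000 = 244.0 L/s.

Q = 244.0 L/s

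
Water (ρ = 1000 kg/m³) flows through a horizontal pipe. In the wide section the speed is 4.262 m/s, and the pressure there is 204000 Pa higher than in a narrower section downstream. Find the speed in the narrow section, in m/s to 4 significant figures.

With h₁ = h₂, rearranging Bernoulli gives v₂ = √(v₁² + 2ΔP/ρ).
v₂ = √(4.262² + 2·204000/1000) = √(18.16 + 408.0) = 20.64 m/s.

v₂ ≈ 20.64 m/s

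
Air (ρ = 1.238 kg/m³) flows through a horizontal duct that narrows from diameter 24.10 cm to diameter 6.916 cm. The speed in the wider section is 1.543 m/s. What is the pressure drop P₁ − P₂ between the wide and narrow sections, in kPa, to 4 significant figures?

Mass conservation (A₁v₁ = A₂v₂) gives v₂ = 1.543 × 456.2/37.57 = 18.74 m/s.
Along the horizontal streamline, P + ½ρv² is constant.
P₁ − P₂ = ½·1.238·(18.74² − 1.543²) = ½·1.238·348.7 = 215.8 Pa.

ΔP = 0.2158 kPa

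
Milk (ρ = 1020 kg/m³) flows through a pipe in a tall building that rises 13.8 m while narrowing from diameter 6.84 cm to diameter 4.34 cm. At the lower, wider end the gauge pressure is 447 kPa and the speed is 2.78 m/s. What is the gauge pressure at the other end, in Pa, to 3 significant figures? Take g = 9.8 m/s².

P₂ = 289000 Pa

The volume flow rate is constant, so v₂ = (A₁/A₂)v₁ = (36.7/14.8)·2.78 = 6.91 m/s.
Bernoulli: P₁ + ½ρv₁² + ρg h₁ = P₂ + ½ρv₂² + ρg h₂, so P₂ = P₁ + ½ρ(v₁² − v₂²) − ρg(h₂ − h₁).
P₂ = 447000 + ½·1020·(2.78² − 6.91²) − 1020·9.8·(+13.8) = 447000 + (-20400) − (138000) = 289000 Pa.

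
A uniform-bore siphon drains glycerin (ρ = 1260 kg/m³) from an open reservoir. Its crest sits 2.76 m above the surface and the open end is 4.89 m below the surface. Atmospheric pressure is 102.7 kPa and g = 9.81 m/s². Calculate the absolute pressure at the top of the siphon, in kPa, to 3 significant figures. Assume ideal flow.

8.14 kPa

The outlet speed comes from Torricelli: v = √(2g·4.89) = 9.79 m/s.
Continuity keeps v the same throughout the tube; from surface to crest, P_atm + 0 = P_top + ½ρv² + ρg·h_top.
P_top = 102700 − ½·1260·9.79² − 1260·9.81·2.76 = 8140 Pa.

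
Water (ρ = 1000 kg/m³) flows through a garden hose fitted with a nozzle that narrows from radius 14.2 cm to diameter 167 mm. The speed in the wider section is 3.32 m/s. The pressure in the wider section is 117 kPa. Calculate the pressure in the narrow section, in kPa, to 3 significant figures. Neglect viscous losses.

Mass conservation (A₁v₁ = A₂v₂) gives v₂ = 3.32 × 633/219 = 9.60 m/s.
The pipe is horizontal, so Bernoulli reduces to P₁ + ½ρv₁² = P₂ + ½ρv₂².
P₂ = P₁ − ½ρ(v₂² − v₁²) = 117000 − ½·1000·(9.60² − 3.32²) = 117000 − 40600 = 76400 Pa.

P₂ = 76.4 kPa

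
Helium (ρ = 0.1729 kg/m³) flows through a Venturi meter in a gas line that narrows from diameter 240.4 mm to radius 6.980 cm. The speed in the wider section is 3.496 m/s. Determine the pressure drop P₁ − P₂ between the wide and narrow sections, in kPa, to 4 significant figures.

Mass conservation (A₁v₁ = A₂v₂) gives v₂ = 3.496 × 453.9/153.1 = 10.37 m/s.
Along the horizontal streamline, P + ½ρv² is constant.
P₁ − P₂ = ½·0.1729·(10.37² − 3.496²) = ½·0.1729·95.26 = 8.235 Pa.

0.008235 kPa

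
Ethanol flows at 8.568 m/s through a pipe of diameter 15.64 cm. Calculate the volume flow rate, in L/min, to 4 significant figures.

Q ≈ 9876 L/min

Q = A·v = 0.01921 m² × 8.568 m/s = 0.1646 m³/s.
Converting: 0.1646 m³/s × 60000 = 9876 L/min.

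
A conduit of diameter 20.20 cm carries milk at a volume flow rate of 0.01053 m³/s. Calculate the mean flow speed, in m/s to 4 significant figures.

Q = 0.01053 m³/s = 0.01053 m³/s.
v = Q/A = 0.01053 / 0.03205 = 0.3286 m/s.

v = 0.3286 m/s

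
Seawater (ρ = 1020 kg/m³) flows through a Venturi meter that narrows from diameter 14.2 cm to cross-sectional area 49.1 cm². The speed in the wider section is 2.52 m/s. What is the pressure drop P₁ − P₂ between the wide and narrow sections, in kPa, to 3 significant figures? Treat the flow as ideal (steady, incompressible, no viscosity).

Mass conservation (A₁v₁ = A₂v₂) gives v₂ = 2.52 × 158/49.1 = 8.13 m/s.
With no height change, Bernoulli's equation is P₁ + ½ρv₁² = P₂ + ½ρv₂².
P₁ − P₂ = ½·1020·(8.13² − 2.52²) = ½·1020·59.7 = 30500 Pa.

ΔP = 30.5 kPa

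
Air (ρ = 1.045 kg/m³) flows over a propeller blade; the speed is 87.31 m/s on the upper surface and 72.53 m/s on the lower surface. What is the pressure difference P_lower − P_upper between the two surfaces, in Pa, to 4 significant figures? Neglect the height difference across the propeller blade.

The pressure is lower where the speed is higher: ΔP = ½ρ(v_up² − v_low²).
ΔP = ½·1.045·(87.31² − 72.53²) = 1234 Pa.

ΔP = 1234 Pa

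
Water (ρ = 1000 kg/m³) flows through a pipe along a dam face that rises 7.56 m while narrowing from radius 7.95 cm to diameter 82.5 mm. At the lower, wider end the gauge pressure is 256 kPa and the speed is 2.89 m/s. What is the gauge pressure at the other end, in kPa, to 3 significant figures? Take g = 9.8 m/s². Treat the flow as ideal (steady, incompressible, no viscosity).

Mass conservation (A₁v₁ = A₂v₂) gives v₂ = 2.89 × 199/53.5 = 10.7 m/s.
Bernoulli: P₁ + ½ρv₁² + ρg h₁ = P₂ + ½ρv₂² + ρg h₂, so P₂ = P₁ + ½ρ(v₁² − v₂²) − ρg(h₂ − h₁).
P₂ = 256000 + ½·1000·(2.89² − 10.7²) − 1000·9.8·(+7.56) = 256000 + (-53400) − (74100) = 128000 Pa.

128 kPa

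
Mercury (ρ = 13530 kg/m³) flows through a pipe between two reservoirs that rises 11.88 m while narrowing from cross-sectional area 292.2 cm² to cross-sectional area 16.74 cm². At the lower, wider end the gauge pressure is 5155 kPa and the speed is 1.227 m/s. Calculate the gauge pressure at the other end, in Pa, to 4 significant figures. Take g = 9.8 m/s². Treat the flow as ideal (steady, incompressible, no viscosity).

P₂ ≈ 486800 Pa

The volume flow rate is constant, so v₂ = (A₁/A₂)v₁ = (292.2/16.74)·1.227 = 21.42 m/s.
Energy conservation along the streamline gives P₂ = P₁ − ½ρ(v₂² − v₁²) − ρg(h₂ − h₁).
P₂ = 5155000 + ½·13530·(1.227² − 21.42²) − 13530·9.8·(+11.88) = 5155000 + (-3093000) − (1575000) = 486800 Pa.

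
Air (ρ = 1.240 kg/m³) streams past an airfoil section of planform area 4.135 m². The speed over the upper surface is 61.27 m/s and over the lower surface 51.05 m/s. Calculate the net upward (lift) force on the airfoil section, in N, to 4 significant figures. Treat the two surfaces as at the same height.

F = 2943 N

With equal heights on the two surfaces, Bernoulli gives P_lower − P_upper = ½ρ(v_upper² − v_lower²).
ΔP = ½·1.240·(61.27² − 51.05²) = 711.7 Pa.
Lift = ΔP · A = 711.7 × 4.135 = 2943 N.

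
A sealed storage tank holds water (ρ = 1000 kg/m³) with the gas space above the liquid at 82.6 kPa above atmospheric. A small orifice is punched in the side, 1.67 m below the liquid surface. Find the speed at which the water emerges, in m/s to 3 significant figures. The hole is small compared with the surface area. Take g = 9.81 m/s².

v ≈ 14.1 m/s

Take point 1 at the surface (v₁ ≈ 0) and point 2 at the hole (at atmospheric pressure). Bernoulli: P₁ + ρg h = P_atm + ½ρv₂².
With P₁ − P_atm = 82600 Pa, v₂ = √(2gh + 2ΔP/ρ) = √(2·9.81·1.67 + 2·82600/1000) = 14.1 m/s.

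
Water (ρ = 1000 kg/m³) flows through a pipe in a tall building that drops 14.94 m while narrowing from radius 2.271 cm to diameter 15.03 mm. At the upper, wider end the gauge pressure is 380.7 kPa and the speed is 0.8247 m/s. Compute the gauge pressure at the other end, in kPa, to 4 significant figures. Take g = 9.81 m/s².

499.2 kPa

Continuity gives A₁v₁ = A₂v₂, so v₂ = (16.20 cm²)/(1.774 cm²) × 0.8247 m/s = 7.531 m/s.
Bernoulli: P₁ + ½ρv₁² + ρg h₁ = P₂ + ½ρv₂² + ρg h₂, so P₂ = P₁ + ½ρ(v₁² − v₂²) − ρg(h₂ − h₁).
P₂ = 380700 + ½·1000·(0.8247² − 7.531²) − 1000·9.81·(−14.94) = 380700 + (-28020) − (-146600) = 499200 Pa.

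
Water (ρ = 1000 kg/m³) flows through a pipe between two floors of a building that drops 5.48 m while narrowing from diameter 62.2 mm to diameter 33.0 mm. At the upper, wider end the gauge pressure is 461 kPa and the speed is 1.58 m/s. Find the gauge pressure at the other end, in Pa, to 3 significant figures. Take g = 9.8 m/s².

P₂ = 500000 Pa

The volume flow rate is constant, so v₂ = (A₁/A₂)v₁ = (30.4/8.55)·1.58 = 5.61 m/s.
Applying Bernoulli between the two ends and solving for P₂: P₂ = P₁ + ½ρ(v₁² − v₂²) − ρgΔh.
P₂ = 461000 + ½·1000·(1.58² − 5.61²) − 1000·9.8·(−5.48) = 461000 + (-14500) − (-53700) = 500000 Pa.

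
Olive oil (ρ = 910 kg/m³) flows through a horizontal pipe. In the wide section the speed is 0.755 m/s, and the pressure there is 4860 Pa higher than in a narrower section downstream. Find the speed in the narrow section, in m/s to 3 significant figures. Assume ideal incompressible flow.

v₂ = 3.35 m/s

Along the level pipe P + ½ρv² is conserved, hence v₂² = v₁² + 2(P₁ − P₂)/ρ.
v₂ = √(0.755² + 2·4860/910) = √(0.570 + 10.7) = 3.35 m/s.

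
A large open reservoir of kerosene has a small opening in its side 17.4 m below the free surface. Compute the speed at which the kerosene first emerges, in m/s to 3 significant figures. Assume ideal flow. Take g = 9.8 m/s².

Bernoulli from surface to hole (P equal, v_surface ≈ 0): v = √(2gh) = √(2×9.8×17.4) = 18.5 m/s.

v = 18.5 m/s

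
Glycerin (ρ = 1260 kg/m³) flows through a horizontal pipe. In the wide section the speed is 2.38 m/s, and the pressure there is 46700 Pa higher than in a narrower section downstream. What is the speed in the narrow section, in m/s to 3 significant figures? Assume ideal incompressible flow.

v₂ ≈ 8.93 m/s

With h₁ = h₂, rearranging Bernoulli gives v₂ = √(v₁² + 2ΔP/ρ).
v₂ = √(2.38² + 2·46700/1260) = √(5.66 + 74.1) = 8.93 m/s.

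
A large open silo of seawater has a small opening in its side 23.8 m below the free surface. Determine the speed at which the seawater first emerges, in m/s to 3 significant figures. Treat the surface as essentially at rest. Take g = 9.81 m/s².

Torricelli's result v = √(2gh) gives v = √(2·9.81·23.8) = 21.6 m/s.

v ≈ 21.6 m/s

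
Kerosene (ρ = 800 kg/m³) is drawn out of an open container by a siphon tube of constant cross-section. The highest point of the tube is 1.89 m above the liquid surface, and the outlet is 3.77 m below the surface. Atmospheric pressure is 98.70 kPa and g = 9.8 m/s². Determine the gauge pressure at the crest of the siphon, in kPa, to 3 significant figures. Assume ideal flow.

P_gauge ≈ -44.4 kPa

Bernoulli surface→outlet gives ½v² = g·h_out, so v = √(2·9.8·3.77) = 8.60 m/s.
The bore is uniform, so the speed at the crest is the same v. Bernoulli surface→crest: P_atm = P_top + ½ρv² + ρg·h_top.
P_top = 98700 − ½·800·8.60² − 800·9.8·1.89 = 54300 Pa. So P_gauge = P_top − P_atm = -44400 Pa.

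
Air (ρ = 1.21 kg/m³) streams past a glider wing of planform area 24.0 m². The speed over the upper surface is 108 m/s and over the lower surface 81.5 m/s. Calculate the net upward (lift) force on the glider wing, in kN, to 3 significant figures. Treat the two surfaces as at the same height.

72.9 kN

From P + ½ρv² = const at equal height, P_low − P_up = ½ρ(v_up² − v_low²).
ΔP = ½·1.21·(108² − 81.5²) = 3040 Pa.
Lift = ΔP · A = 3040 × 24.0 = 72900 N.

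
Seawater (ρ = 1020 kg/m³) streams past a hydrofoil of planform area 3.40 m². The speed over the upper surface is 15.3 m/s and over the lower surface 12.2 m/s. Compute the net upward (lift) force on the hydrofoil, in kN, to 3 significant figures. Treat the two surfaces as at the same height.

With equal heights on the two surfaces, Bernoulli gives P_lower − P_upper = ½ρ(v_upper² − v_lower²).
ΔP = ½·1020·(15.3² − 12.2²) = 43500 Pa.
Lift = ΔP · A = 43500 × 3.40 = 148000 N.

F = 148 kN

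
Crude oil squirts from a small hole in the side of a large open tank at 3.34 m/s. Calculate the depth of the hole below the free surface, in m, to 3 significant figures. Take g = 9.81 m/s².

Torricelli: v = √(2gh), so h = v²/(2g).
h = 3.34²/(2·9.81) = 11.2/19.62 = 0.569 m.

h ≈ 0.569 m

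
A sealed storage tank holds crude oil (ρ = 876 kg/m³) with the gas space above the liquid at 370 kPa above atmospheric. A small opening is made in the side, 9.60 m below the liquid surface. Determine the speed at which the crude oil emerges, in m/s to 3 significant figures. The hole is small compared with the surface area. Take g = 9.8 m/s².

Take point 1 at the surface (v₁ ≈ 0) and point 2 at the hole (at atmospheric pressure). Bernoulli: P₁ + ρg h = P_atm + ½ρv₂².
With P₁ − P_atm = 370000 Pa, v₂ = √(2gh + 2ΔP/ρ) = √(2·9.8·9.60 + 2·370000/876) = 32.1 m/s.

v = 32.1 m/s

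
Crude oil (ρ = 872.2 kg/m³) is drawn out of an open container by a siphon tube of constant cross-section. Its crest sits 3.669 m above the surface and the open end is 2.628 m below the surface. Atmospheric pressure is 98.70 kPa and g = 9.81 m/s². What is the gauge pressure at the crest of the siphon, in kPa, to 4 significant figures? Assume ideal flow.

P_gauge ≈ -53.88 kPa

Bernoulli surface→outlet gives ½v² = g·h_out, so v = √(2·9.81·2.628) = 7.181 m/s.
With constant cross-section the crest speed equals v; applying Bernoulli from the surface up to the crest, P_top = P_atm − ½ρv² − ρg·h_top.
P_top = 98700 − ½·872.2·7.181² − 872.2·9.81·3.669 = 44820 Pa. So P_gauge = P_top − P_atm = -53880 Pa.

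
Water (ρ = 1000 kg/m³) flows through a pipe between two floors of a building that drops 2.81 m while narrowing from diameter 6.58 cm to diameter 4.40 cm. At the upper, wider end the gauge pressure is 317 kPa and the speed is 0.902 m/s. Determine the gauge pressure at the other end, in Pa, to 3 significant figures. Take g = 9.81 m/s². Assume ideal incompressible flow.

P₂ ≈ 343000 Pa

By continuity, v₂ = v₁·A₁/A₂ = 0.902·(34.0/15.2) = 2.02 m/s.
Applying Bernoulli between the two ends and solving for P₂: P₂ = P₁ + ½ρ(v₁² − v₂²) − ρgΔh.
P₂ = 317000 + ½·1000·(0.902² − 2.02²) − 1000·9.81·(−2.81) = 317000 + (-1630) − (-27600) = 343000 Pa.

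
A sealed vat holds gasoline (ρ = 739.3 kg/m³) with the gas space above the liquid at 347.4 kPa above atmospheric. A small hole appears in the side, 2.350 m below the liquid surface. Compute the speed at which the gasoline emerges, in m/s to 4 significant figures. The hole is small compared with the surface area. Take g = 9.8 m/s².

v = 31.40 m/s

Take point 1 at the surface (v₁ ≈ 0) and point 2 at the hole (at atmospheric pressure). Bernoulli: P₁ + ρg h = P_atm + ½ρv₂².
With P₁ − P_atm = 347400 Pa, v₂ = √(2gh + 2ΔP/ρ) = √(2·9.8·2.350 + 2·347400/739.3) = 31.40 m/s.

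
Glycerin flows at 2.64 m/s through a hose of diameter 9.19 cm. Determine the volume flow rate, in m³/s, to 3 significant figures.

Q = 0.0175 m³/s

Q = A·v = 0.00663 m² × 2.64 m/s = 0.0175 m³/s.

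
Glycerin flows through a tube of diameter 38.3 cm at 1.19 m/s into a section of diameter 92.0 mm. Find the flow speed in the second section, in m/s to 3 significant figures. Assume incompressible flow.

Mass conservation (A₁v₁ = A₂v₂) gives v₂ = 1.19 × 1150/66.5 = 20.6 m/s.

v₂ ≈ 20.6 m/s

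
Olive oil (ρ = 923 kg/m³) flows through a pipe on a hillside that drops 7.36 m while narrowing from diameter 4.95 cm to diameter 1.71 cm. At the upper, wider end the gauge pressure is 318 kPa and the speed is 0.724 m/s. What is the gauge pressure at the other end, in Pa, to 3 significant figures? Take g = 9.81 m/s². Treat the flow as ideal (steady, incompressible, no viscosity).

P₂ = 368000 Pa

Mass conservation (A₁v₁ = A₂v₂) gives v₂ = 0.724 × 19.2/2.30 = 6.07 m/s.
Energy conservation along the streamline gives P₂ = P₁ − ½ρ(v₂² − v₁²) − ρg(h₂ − h₁).
P₂ = 318000 + ½·923·(0.724² − 6.07²) − 923·9.81·(−7.36) = 318000 + (-16700) − (-66600) = 368000 Pa.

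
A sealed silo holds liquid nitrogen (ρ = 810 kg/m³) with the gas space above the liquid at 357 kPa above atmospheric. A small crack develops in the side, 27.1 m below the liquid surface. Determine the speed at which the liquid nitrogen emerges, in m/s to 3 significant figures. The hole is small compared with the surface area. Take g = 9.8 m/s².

v ≈ 37.6 m/s

Take point 1 at the surface (v₁ ≈ 0) and point 2 at the hole (at atmospheric pressure). Bernoulli: P₁ + ρg h = P_atm + ½ρv₂².
With P₁ − P_atm = 357000 Pa, v₂ = √(2gh + 2ΔP/ρ) = √(2·9.8·27.1 + 2·357000/810) = 37.6 m/s.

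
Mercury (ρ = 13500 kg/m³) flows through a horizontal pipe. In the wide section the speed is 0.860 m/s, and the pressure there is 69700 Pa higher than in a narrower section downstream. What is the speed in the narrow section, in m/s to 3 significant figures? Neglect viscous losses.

v₂ ≈ 3.33 m/s

Horizontal Bernoulli: P₁ + ½ρv₁² = P₂ + ½ρv₂², so v₂² = v₁² + 2(P₁ − P₂)/ρ.
v₂ = √(0.860² + 2·69700/13500) = √(0.740 + 10.3) = 3.33 m/s.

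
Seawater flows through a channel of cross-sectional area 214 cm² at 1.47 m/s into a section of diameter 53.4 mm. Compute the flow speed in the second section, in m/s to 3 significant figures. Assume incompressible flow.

Continuity gives A₁v₁ = A₂v₂, so v₂ = (214 cm²)/(22.4 cm²) × 1.47 m/s = 14.0 m/s.

v₂ ≈ 14.0 m/s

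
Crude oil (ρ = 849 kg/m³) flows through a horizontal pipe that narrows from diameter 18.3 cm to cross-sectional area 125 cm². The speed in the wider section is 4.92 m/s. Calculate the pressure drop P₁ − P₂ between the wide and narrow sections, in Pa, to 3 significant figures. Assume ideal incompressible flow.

Continuity gives A₁v₁ = A₂v₂, so v₂ = (263 cm²)/(125 cm²) × 4.92 m/s = 10.4 m/s.
With no height change, Bernoulli's equation is P₁ + ½ρv₁² = P₂ + ½ρv₂².
P₁ − P₂ = ½·849·(10.4² − 4.92²) = ½·849·83.0 = 35200 Pa.

ΔP ≈ 35200 Pa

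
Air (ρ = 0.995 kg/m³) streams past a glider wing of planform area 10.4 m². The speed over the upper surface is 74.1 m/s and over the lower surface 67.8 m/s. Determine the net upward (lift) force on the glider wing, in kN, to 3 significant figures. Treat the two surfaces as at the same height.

With equal heights on the two surfaces, Bernoulli gives P_lower − P_upper = ½ρ(v_upper² − v_lower²).
ΔP = ½·0.995·(74.1² − 67.8²) = 445 Pa.
Lift = ΔP · A = 445 × 10.4 = 4630 N.

4.63 kN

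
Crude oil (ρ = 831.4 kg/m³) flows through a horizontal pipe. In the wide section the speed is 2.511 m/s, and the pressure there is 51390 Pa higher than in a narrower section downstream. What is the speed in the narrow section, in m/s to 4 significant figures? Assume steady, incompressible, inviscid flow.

11.40 m/s

Horizontal Bernoulli: P₁ + ½ρv₁² = P₂ + ½ρv₂², so v₂² = v₁² + 2(P₁ − P₂)/ρ.
v₂ = √(2.511² + 2·51390/831.4) = √(6.305 + 123.6) = 11.40 m/s.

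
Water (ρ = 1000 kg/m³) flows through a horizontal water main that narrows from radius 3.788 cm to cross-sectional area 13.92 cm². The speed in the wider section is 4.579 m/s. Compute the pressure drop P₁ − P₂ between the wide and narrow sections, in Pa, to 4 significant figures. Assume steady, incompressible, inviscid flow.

Mass conservation (A₁v₁ = A₂v₂) gives v₂ = 4.579 × 45.08/13.92 = 14.83 m/s.
With no height change, Bernoulli's equation is P₁ + ½ρv₁² = P₂ + ½ρv₂².
P₁ − P₂ = ½·1000·(14.83² − 4.579²) = ½·1000·198.9 = 99460 Pa.

ΔP = 99460 Pa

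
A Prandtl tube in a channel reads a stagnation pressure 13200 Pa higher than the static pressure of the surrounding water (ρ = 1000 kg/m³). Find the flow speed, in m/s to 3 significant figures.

v = 5.14 m/s

At the stagnation point the flow is brought to rest, so Bernoulli gives P_stag − P_static = ½ρv².
v = √(2ΔP/ρ) = √(2·13200/1000) = 5.14 m/s.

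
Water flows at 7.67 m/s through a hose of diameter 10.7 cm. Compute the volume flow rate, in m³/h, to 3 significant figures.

Q = A·v = 0.00899 m² × 7.67 m/s = 0.0690 m³/s.
Converting: 0.0690 m³/s × 3600 = 248 m³/h.

Q = 248 m³/h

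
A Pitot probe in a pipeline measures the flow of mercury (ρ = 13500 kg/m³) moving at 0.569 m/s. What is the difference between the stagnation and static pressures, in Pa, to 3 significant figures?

The dynamic pressure equals the rise in static pressure at the stagnation point: ΔP = ½ρv².
ΔP = ½·13500·0.569² = 2190 Pa.

ΔP ≈ 2190 Pa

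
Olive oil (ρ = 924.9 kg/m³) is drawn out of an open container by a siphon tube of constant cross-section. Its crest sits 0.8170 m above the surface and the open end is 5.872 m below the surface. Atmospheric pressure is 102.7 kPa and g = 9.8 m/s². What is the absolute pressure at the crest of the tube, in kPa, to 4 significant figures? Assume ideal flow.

From the surface to the outlet (both open to atmosphere, surface at rest): v = √(2g·h_out) = √(2·9.8·5.872) = 10.73 m/s.
Continuity keeps v the same throughout the tube; from surface to crest, P_atm + 0 = P_top + ½ρv² + ρg·h_top.
P_top = 102700 − ½·924.9·10.73² − 924.9·9.8·0.8170 = 42070 Pa.

P_top ≈ 42.07 kPa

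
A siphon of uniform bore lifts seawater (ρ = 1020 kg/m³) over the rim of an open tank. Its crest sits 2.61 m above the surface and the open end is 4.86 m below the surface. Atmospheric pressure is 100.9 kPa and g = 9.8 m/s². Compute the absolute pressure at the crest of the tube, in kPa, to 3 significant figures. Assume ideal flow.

P_top = 26.2 kPa

From the surface to the outlet (both open to atmosphere, surface at rest): v = √(2g·h_out) = √(2·9.8·4.86) = 9.76 m/s.
Continuity keeps v the same throughout the tube; from surface to crest, P_atm + 0 = P_top + ½ρv² + ρg·h_top.
P_top = 100900 − ½·1020·9.76² − 1020·9.8·2.61 = 26200 Pa.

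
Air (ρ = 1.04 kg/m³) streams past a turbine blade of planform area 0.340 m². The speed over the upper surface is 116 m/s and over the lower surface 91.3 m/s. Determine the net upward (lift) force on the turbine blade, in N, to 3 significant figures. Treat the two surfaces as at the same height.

The faster flow above has the lower pressure; Bernoulli (same height) gives ΔP = ½ρ(v_up² − v_low²).
ΔP = ½·1.04·(116² − 91.3²) = 2660 Pa.
Lift = ΔP · A = 2660 × 0.340 = 905 N.

905 N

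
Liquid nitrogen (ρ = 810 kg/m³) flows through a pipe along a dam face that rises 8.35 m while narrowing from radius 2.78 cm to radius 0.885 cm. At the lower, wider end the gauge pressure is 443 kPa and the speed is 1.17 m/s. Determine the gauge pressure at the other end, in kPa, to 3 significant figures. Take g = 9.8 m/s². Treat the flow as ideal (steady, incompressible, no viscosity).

P₂ = 323 kPa

Mass conservation (A₁v₁ = A₂v₂) gives v₂ = 1.17 × 24.3/2.46 = 11.5 m/s.
Applying Bernoulli between the two ends and solving for P₂: P₂ = P₁ + ½ρ(v₁² − v₂²) − ρgΔh.
P₂ = 443000 + ½·810·(1.17² − 11.5²) − 810·9.8·(+8.35) = 443000 + (-53400) − (66300) = 323000 Pa.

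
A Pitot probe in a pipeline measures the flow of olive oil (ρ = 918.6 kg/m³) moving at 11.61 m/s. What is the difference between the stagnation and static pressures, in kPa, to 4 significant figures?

At the stagnation point the flow is brought to rest, so Bernoulli gives P_stag − P_static = ½ρv².
ΔP = ½·918.6·11.61² = 61910 Pa.

ΔP ≈ 61.91 kPa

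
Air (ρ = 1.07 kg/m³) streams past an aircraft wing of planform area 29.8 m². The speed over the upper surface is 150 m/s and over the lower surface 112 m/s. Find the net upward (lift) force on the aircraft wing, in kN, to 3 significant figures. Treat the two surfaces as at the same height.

With equal heights on the two surfaces, Bernoulli gives P_lower − P_upper = ½ρ(v_upper² − v_lower²).
ΔP = ½·1.07·(150² − 112²) = 5330 Pa.
Lift = ΔP · A = 5330 × 29.8 = 159000 N.

F = 159 kN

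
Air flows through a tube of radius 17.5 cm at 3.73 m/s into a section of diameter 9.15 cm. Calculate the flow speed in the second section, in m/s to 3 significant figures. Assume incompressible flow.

The volume flow rate is constant, so v₂ = (A₁/A₂)v₁ = (962/65.8)·3.73 = 54.6 m/s.

v₂ ≈ 54.6 m/s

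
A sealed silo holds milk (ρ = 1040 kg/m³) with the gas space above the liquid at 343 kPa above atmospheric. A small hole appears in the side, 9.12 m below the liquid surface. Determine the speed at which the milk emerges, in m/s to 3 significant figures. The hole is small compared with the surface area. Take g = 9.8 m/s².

29.0 m/s

Take point 1 at the surface (v₁ ≈ 0) and point 2 at the hole (at atmospheric pressure). Bernoulli: P₁ + ρg h = P_atm + ½ρv₂².
With P₁ − P_atm = 343000 Pa, v₂ = √(2gh + 2ΔP/ρ) = √(2·9.8·9.12 + 2·343000/1040) = 29.0 m/s.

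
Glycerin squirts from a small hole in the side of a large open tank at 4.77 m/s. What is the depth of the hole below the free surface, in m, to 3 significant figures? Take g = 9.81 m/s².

Inverting v = √(2gh) gives h = v² / 2g.
h = 4.77²/(2·9.81) = 22.8/19.62 = 1.16 m.

h ≈ 1.16 m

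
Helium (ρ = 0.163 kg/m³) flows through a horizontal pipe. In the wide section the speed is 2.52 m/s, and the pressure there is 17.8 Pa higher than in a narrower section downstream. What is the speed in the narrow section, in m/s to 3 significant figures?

Along the level pipe P + ½ρv² is conserved, hence v₂² = v₁² + 2(P₁ − P₂)/ρ.
v₂ = √(2.52² + 2·17.8/0.163) = √(6.35 + 218) = 15.0 m/s.

v₂ ≈ 15.0 m/s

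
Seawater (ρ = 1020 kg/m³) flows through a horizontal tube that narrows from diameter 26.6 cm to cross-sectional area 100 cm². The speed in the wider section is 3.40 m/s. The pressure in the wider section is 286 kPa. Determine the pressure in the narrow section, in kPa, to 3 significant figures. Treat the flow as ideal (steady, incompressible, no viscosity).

Mass conservation (A₁v₁ = A₂v₂) gives v₂ = 3.40 × 556/100 = 18.9 m/s.
Along the horizontal streamline, P + ½ρv² is constant.
P₂ = P₁ − ½ρ(v₂² − v₁²) = 286000 − ½·1020·(18.9² − 3.40²) = 286000 − 176000 = 110000 Pa.

P₂ ≈ 110 kPa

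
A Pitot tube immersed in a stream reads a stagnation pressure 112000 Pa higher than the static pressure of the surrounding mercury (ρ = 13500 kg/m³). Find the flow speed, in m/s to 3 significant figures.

Bernoulli between the free stream and the stagnation point: ½ρv² = P_stag − P_static.
v = √(2ΔP/ρ) = √(2·112000/13500) = 4.07 m/s.

v = 4.07 m/s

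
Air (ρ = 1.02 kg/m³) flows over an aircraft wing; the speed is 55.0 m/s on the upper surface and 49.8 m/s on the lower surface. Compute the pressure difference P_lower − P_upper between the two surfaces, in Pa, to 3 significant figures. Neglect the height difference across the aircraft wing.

The pressure is lower where the speed is higher: ΔP = ½ρ(v_up² − v_low²).
ΔP = ½·1.02·(55.0² − 49.8²) = 278 Pa.

ΔP ≈ 278 Pa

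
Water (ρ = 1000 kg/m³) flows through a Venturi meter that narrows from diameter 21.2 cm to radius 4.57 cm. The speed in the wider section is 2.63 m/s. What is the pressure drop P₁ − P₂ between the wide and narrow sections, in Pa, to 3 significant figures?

Continuity gives A₁v₁ = A₂v₂, so v₂ = (353 cm²)/(65.6 cm²) × 2.63 m/s = 14.1 m/s.
The pipe is horizontal, so Bernoulli reduces to P₁ + ½ρv₁² = P₂ + ½ρv₂².
P₁ − P₂ = ½·1000·(14.1² − 2.63²) = ½·1000·193 = 96600 Pa.

ΔP ≈ 96600 Pa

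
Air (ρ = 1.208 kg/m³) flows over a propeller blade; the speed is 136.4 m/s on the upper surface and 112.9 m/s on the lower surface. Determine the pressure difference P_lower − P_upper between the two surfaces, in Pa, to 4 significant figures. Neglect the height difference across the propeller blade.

ΔP = 3539 Pa

With negligible Δh, P + ½ρv² is constant, so P_low − P_up = ½ρ(v_up² − v_low²).
ΔP = ½·1.208·(136.4² − 112.9²) = 3539 Pa.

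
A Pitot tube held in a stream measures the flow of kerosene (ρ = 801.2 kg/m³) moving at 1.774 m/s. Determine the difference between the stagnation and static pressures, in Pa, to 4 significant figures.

The dynamic pressure equals the rise in static pressure at the stagnation point: ΔP = ½ρv².
ΔP = ½·801.2·1.774² = 1261 Pa.

ΔP ≈ 1261 Pa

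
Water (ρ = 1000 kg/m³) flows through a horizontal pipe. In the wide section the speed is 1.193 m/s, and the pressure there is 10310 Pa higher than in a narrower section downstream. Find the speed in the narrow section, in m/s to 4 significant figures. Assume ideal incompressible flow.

With h₁ = h₂, rearranging Bernoulli gives v₂ = √(v₁² + 2ΔP/ρ).
v₂ = √(1.193² + 2·10310/1000) = √(1.423 + 20.62) = 4.695 m/s.

v₂ ≈ 4.695 m/s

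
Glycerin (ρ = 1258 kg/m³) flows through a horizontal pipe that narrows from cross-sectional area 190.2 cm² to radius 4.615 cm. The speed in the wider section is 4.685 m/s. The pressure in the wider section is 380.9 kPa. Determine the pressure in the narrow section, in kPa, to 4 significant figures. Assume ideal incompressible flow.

Continuity gives A₁v₁ = A₂v₂, so v₂ = (190.2 cm²)/(66.91 cm²) × 4.685 m/s = 13.32 m/s.
The pipe is horizontal, so Bernoulli reduces to P₁ + ½ρv₁² = P₂ + ½ρv₂².
P₂ = P₁ − ½ρ(v₂² − v₁²) = 380900 − ½·1258·(13.32² − 4.685²) = 380900 − 97750 = 283100 Pa.

283.1 kPa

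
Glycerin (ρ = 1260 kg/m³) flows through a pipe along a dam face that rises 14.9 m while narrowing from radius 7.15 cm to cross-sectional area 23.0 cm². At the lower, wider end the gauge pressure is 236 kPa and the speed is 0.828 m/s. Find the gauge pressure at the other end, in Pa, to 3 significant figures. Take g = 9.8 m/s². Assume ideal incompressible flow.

Mass conservation (A₁v₁ = A₂v₂) gives v₂ = 0.828 × 161/23.0 = 5.78 m/s.
Bernoulli: P₁ + ½ρv₁² + ρg h₁ = P₂ + ½ρv₂² + ρg h₂, so P₂ = P₁ + ½ρ(v₁² − v₂²) − ρg(h₂ − h₁).
P₂ = 236000 + ½·1260·(0.828² − 5.78²) − 1260·9.8·(+14.9) = 236000 + (-20600) − (184000) = 31400 Pa.

31400 Pa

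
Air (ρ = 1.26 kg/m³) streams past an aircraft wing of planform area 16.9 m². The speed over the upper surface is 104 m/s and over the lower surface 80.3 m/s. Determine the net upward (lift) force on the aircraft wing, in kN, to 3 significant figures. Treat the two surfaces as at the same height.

46.5 kN

The faster flow above has the lower pressure; Bernoulli (same height) gives ΔP = ½ρ(v_up² − v_low²).
ΔP = ½·1.26·(104² − 80.3²) = 2750 Pa.
Lift = ΔP · A = 2750 × 16.9 = 46500 N.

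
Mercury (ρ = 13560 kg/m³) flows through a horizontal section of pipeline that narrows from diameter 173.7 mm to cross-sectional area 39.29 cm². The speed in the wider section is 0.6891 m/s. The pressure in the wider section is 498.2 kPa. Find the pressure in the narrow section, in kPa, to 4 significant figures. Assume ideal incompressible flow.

The volume flow rate is constant, so v₂ = (A₁/A₂)v₁ = (237.0/39.29)·0.6891 = 4.156 m/s.
With no height change, Bernoulli's equation is P₁ + ½ρv₁² = P₂ + ½ρv₂².
P₂ = P₁ − ½ρ(v₂² − v₁²) = 498200 − ½·13560·(4.156² − 0.6891²) = 498200 − 113900 = 384300 Pa.

P₂ ≈ 384.3 kPa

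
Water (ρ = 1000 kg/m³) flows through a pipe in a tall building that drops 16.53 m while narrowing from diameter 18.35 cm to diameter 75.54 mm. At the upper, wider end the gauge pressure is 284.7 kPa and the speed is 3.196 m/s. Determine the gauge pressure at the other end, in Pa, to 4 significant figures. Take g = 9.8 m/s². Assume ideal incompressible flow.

274000 Pa

Mass conservation (A₁v₁ = A₂v₂) gives v₂ = 3.196 × 264.5/44.82 = 18.86 m/s.
Bernoulli: P₁ + ½ρv₁² + ρg h₁ = P₂ + ½ρv₂² + ρg h₂, so P₂ = P₁ + ½ρ(v₁² − v₂²) − ρg(h₂ − h₁).
P₂ = 284700 + ½·1000·(3.196² − 18.86²) − 1000·9.8·(−16.53) = 284700 + (-172700) − (-162000) = 274000 Pa.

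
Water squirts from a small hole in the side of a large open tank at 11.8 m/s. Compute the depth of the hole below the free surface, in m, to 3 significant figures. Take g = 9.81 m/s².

For a small hole in a large open tank, ½v² = gh, giving h = v²/(2g).
h = 11.8²/(2·9.81) = 139/19.62 = 7.10 m.

7.10 m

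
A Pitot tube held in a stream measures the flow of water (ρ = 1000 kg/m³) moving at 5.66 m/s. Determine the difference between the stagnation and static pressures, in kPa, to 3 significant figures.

At the stagnation point the flow is brought to rest, so Bernoulli gives P_stag − P_static = ½ρv².
ΔP = ½·1000·5.66² = 16000 Pa.

ΔP = 16.0 kPa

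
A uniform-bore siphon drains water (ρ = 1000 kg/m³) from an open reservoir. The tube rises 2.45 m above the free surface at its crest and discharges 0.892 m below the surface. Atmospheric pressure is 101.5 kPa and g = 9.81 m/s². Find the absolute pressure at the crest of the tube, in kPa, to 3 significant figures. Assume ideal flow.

The outlet speed comes from Torricelli: v = √(2g·0.892) = 4.18 m/s.
With constant cross-section the crest speed equals v; applying Bernoulli from the surface up to the crest, P_top = P_atm − ½ρv² − ρg·h_top.
P_top = 101500 − ½·1000·4.18² − 1000·9.81·2.45 = 68700 Pa.

P_top = 68.7 kPa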